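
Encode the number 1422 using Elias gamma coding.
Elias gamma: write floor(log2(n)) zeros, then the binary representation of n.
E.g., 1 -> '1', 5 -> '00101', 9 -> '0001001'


num_bits = floor(log2(1422)) + 1 = 11
leading_zeros = num_bits - 1 = 10
binary(1422) = 10110001110

Elias gamma(1422) = '0000000000' + '10110001110' = 000000000010110001110 (21 bits)


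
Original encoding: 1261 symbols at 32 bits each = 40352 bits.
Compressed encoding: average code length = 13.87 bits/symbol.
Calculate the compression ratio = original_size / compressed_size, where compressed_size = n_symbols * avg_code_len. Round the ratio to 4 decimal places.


original_size = n_symbols * orig_bits = 1261 * 32 = 40352 bits
compressed_size = n_symbols * avg_code_len = 1261 * 13.87 = 17490.07 bits
ratio = original_size / compressed_size = 40352 / 17490.07 = 2.3071

Compression ratio = 2.3071


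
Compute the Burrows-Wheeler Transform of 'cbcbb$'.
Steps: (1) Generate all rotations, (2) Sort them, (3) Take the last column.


Rotations (sorted):
  0: $cbcbb -> last char: b
  1: b$cbcb -> last char: b
  2: bb$cbc -> last char: c
  3: bcbb$c -> last char: c
  4: cbb$cb -> last char: b
  5: cbcbb$ -> last char: $


BWT = bbccb$


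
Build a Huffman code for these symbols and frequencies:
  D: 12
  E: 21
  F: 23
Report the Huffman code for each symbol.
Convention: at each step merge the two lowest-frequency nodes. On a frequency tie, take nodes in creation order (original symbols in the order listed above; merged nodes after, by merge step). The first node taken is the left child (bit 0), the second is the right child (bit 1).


Huffman tree construction:
Step 1: Merge D(12) + E(21) = 33
Step 2: Merge F(23) + (D+E)(33) = 56
Read each symbol's code off the tree from the root (left child = 0, right child = 1).

Codes:
  D: 10 (length 2)
  E: 11 (length 2)
  F: 0 (length 1)
Average code length: 89/56 = 1.5893 bits/symbol


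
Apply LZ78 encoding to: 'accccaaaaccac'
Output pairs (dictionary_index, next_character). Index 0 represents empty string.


LZ78 encoding steps:
Dictionary: {0: ''}
Step 1: w='' (idx 0), next='a' -> output (0, 'a'), add 'a' as idx 1
Step 2: w='' (idx 0), next='c' -> output (0, 'c'), add 'c' as idx 2
Step 3: w='c' (idx 2), next='c' -> output (2, 'c'), add 'cc' as idx 3
Step 4: w='c' (idx 2), next='a' -> output (2, 'a'), add 'ca' as idx 4
Step 5: w='a' (idx 1), next='a' -> output (1, 'a'), add 'aa' as idx 5
Step 6: w='a' (idx 1), next='c' -> output (1, 'c'), add 'ac' as idx 6
Step 7: w='ca' (idx 4), next='c' -> output (4, 'c'), add 'cac' as idx 7


Encoded: [(0, 'a'), (0, 'c'), (2, 'c'), (2, 'a'), (1, 'a'), (1, 'c'), (4, 'c')]


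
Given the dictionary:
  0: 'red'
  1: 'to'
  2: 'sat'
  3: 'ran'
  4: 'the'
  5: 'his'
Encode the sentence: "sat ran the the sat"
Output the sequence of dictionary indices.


Look up each word in the dictionary:
  'sat' -> 2
  'ran' -> 3
  'the' -> 4
  'the' -> 4
  'sat' -> 2

Encoded: [2, 3, 4, 4, 2]


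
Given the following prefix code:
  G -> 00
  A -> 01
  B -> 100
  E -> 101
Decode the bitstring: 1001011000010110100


Decoding step by step:
Bits 100 -> B
Bits 101 -> E
Bits 100 -> B
Bits 00 -> G
Bits 101 -> E
Bits 101 -> E
Bits 00 -> G


Decoded message: BEBGEEG


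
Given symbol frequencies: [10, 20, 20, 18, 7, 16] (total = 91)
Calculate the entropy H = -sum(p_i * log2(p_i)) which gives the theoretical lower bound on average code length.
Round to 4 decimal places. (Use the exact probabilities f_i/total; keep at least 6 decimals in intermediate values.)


Per-symbol terms -p_i * log2(p_i) with p_i = f_i/91:
  p = 10/91 = 0.109890: log2(p) = -3.185867, -p*log2(p) = 0.350095
  p = 20/91 = 0.219780: log2(p) = -2.185867, -p*log2(p) = 0.480410
  p = 20/91 = 0.219780: log2(p) = -2.185867, -p*log2(p) = 0.480410
  p = 18/91 = 0.197802: log2(p) = -2.337870, -p*log2(p) = 0.462436
  p = 7/91 = 0.076923: log2(p) = -3.700440, -p*log2(p) = 0.284649
  p = 16/91 = 0.175824: log2(p) = -2.507795, -p*log2(p) = 0.440931
H = 0.350095 + 0.480410 + 0.480410 + 0.462436 + 0.284649 + 0.440931 = 2.498931

H = 2.4989 bits/symbol


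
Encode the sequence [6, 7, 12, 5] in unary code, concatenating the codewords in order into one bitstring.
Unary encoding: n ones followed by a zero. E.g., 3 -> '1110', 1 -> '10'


Encode each number as n ones followed by a terminating 0:
  6 -> 1111110 (7 bits)
  7 -> 11111110 (8 bits)
  12 -> 1111111111110 (13 bits)
  5 -> 111110 (6 bits)
Total length = 7 + 8 + 13 + 6 = 34 bits.

Unary([6, 7, 12, 5]) = 1111110111111101111111111110111110 (34 bits)


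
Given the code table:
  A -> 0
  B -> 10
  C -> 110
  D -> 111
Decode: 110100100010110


Decoding:
110 -> C
10 -> B
0 -> A
10 -> B
0 -> A
0 -> A
10 -> B
110 -> C


Result: CBABAABC


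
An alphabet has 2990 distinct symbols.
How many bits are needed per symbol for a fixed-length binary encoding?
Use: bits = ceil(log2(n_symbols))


log2(2990) = 11.5459
Bracket: 2^11 = 2048 < 2990 <= 2^12 = 4096
So ceil(log2(2990)) = 12

bits = ceil(log2(2990)) = ceil(11.5459) = 12 bits


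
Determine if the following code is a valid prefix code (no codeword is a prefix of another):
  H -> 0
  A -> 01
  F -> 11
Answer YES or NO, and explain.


Checking each pair (does one codeword prefix another?):
  H='0' vs A='01': prefix -- VIOLATION

NO -- this is NOT a valid prefix code. H (0) is a prefix of A (01).


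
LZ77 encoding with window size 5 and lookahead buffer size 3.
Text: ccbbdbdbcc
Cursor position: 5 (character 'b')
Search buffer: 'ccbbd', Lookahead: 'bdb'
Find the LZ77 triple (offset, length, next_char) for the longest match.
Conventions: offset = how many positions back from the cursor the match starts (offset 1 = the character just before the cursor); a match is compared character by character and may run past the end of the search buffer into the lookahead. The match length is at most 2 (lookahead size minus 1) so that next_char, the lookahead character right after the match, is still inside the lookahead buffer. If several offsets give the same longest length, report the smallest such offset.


Try each offset into the search buffer:
  offset=1 (pos 4, char 'd'): match length 0
  offset=2 (pos 3, char 'b'): match length 2
  offset=3 (pos 2, char 'b'): match length 1
  offset=4 (pos 1, char 'c'): match length 0
  offset=5 (pos 0, char 'c'): match length 0
Longest match has length 2 at offset 2.
next_char = character at position 5 + 2 = 7 -> 'b'

Best match: offset=2, length=2 (matching 'bd' starting at position 3)
LZ77 triple: (2, 2, 'b')


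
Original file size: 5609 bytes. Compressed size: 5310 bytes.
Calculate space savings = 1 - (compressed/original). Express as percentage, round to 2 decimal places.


ratio = compressed/original = 5310/5609 = 0.946693
savings = 1 - ratio = 1 - 0.946693 = 0.053307
as a percentage: 0.053307 * 100 = 5.33%

Space savings = 1 - 5310/5609 = 5.33%


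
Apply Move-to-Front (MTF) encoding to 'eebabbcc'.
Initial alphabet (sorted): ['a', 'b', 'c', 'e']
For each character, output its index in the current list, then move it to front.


MTF encoding:
'e': index 3 in ['a', 'b', 'c', 'e'] -> ['e', 'a', 'b', 'c']
'e': index 0 in ['e', 'a', 'b', 'c'] -> ['e', 'a', 'b', 'c']
'b': index 2 in ['e', 'a', 'b', 'c'] -> ['b', 'e', 'a', 'c']
'a': index 2 in ['b', 'e', 'a', 'c'] -> ['a', 'b', 'e', 'c']
'b': index 1 in ['a', 'b', 'e', 'c'] -> ['b', 'a', 'e', 'c']
'b': index 0 in ['b', 'a', 'e', 'c'] -> ['b', 'a', 'e', 'c']
'c': index 3 in ['b', 'a', 'e', 'c'] -> ['c', 'b', 'a', 'e']
'c': index 0 in ['c', 'b', 'a', 'e'] -> ['c', 'b', 'a', 'e']


Output: [3, 0, 2, 2, 1, 0, 3, 0]


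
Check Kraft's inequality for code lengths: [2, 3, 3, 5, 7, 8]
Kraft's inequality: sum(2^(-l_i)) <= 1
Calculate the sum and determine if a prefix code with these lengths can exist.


Sum = 2^(-2) + 2^(-3) + 2^(-3) + 2^(-5) + 2^(-7) + 2^(-8)
    = 0.25 + 0.125 + 0.125 + 0.03125 + 0.0078125 + 0.00390625
    = 139/256 = 0.54296875
Since 0.54296875 <= 1, Kraft's inequality IS satisfied.
A prefix code with these lengths CAN exist.

Kraft sum = 0.54296875. Satisfied.


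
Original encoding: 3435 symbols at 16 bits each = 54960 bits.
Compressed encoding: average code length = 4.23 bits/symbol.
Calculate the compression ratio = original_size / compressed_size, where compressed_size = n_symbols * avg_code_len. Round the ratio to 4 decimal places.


original_size = n_symbols * orig_bits = 3435 * 16 = 54960 bits
compressed_size = n_symbols * avg_code_len = 3435 * 4.23 = 14530.05 bits
ratio = original_size / compressed_size = 54960 / 14530.05 = 3.7825

Compression ratio = 3.7825


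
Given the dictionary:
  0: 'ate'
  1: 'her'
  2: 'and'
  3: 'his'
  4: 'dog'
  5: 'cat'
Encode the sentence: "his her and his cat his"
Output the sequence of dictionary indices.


Look up each word in the dictionary:
  'his' -> 3
  'her' -> 1
  'and' -> 2
  'his' -> 3
  'cat' -> 5
  'his' -> 3

Encoded: [3, 1, 2, 3, 5, 3]


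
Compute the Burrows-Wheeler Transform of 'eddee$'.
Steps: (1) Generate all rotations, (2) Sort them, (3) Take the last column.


Rotations (sorted):
  0: $eddee -> last char: e
  1: ddee$e -> last char: e
  2: dee$ed -> last char: d
  3: e$edde -> last char: e
  4: eddee$ -> last char: $
  5: ee$edd -> last char: d


BWT = eede$d


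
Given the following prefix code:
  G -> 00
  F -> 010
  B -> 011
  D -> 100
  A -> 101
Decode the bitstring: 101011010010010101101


Decoding step by step:
Bits 101 -> A
Bits 011 -> B
Bits 010 -> F
Bits 010 -> F
Bits 010 -> F
Bits 101 -> A
Bits 101 -> A


Decoded message: ABFFFAA


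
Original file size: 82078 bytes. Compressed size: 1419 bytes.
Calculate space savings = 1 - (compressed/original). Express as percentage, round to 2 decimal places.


ratio = compressed/original = 1419/82078 = 0.017288
savings = 1 - ratio = 1 - 0.017288 = 0.982712
as a percentage: 0.982712 * 100 = 98.27%

Space savings = 1 - 1419/82078 = 98.27%


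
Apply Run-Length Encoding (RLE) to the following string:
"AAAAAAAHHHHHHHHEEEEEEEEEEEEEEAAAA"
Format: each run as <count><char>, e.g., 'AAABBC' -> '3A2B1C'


Scanning runs left to right:
  i=0: run of 'A' x 7 -> '7A'
  i=7: run of 'H' x 8 -> '8H'
  i=15: run of 'E' x 14 -> '14E'
  i=29: run of 'A' x 4 -> '4A'

RLE = 7A8H14E4A


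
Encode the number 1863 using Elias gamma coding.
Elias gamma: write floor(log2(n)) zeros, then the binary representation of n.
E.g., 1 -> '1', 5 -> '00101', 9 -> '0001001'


num_bits = floor(log2(1863)) + 1 = 11
leading_zeros = num_bits - 1 = 10
binary(1863) = 11101000111

Elias gamma(1863) = '0000000000' + '11101000111' = 000000000011101000111 (21 bits)


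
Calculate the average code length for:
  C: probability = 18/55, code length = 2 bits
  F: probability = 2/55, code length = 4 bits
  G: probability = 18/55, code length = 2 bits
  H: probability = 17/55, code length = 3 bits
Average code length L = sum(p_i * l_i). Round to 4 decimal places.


Weighted contributions p_i * l_i:
  C: (18/55) * 2 = 36/55
  F: (2/55) * 4 = 8/55
  G: (18/55) * 2 = 36/55
  H: (17/55) * 3 = 51/55
Sum = (36 + 8 + 36 + 51)/55 = 131/55

L = 131/55 = 2.3818 bits/symbol


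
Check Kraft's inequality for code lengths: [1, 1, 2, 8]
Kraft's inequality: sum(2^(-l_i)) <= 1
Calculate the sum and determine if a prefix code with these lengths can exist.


Sum = 2^(-1) + 2^(-1) + 2^(-2) + 2^(-8)
    = 0.5 + 0.5 + 0.25 + 0.00390625
    = 321/256 = 1.25390625
Since 1.25390625 > 1, Kraft's inequality is NOT satisfied.
A prefix code with these lengths CANNOT exist.

Kraft sum = 1.25390625. Not satisfied.


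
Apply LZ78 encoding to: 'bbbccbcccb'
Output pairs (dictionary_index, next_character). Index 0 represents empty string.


LZ78 encoding steps:
Dictionary: {0: ''}
Step 1: w='' (idx 0), next='b' -> output (0, 'b'), add 'b' as idx 1
Step 2: w='b' (idx 1), next='b' -> output (1, 'b'), add 'bb' as idx 2
Step 3: w='' (idx 0), next='c' -> output (0, 'c'), add 'c' as idx 3
Step 4: w='c' (idx 3), next='b' -> output (3, 'b'), add 'cb' as idx 4
Step 5: w='c' (idx 3), next='c' -> output (3, 'c'), add 'cc' as idx 5
Step 6: w='cb' (idx 4), end of input -> output (4, '')


Encoded: [(0, 'b'), (1, 'b'), (0, 'c'), (3, 'b'), (3, 'c'), (4, '')]


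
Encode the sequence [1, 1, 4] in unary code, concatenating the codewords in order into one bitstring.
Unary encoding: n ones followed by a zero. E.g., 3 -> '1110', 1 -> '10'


Encode each number as n ones followed by a terminating 0:
  1 -> 10 (2 bits)
  1 -> 10 (2 bits)
  4 -> 11110 (5 bits)
Total length = 2 + 2 + 5 = 9 bits.

Unary([1, 1, 4]) = 101011110 (9 bits)


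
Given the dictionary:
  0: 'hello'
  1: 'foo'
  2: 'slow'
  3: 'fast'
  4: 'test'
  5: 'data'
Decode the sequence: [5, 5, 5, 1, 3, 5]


Look up each index in the dictionary:
  5 -> 'data'
  5 -> 'data'
  5 -> 'data'
  1 -> 'foo'
  3 -> 'fast'
  5 -> 'data'

Decoded: "data data data foo fast data"


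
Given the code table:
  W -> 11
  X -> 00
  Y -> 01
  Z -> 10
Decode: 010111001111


Decoding:
01 -> Y
01 -> Y
11 -> W
00 -> X
11 -> W
11 -> W


Result: YYWXWW


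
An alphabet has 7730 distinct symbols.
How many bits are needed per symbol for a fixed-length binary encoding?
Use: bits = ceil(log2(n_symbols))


log2(7730) = 12.9163
Bracket: 2^12 = 4096 < 7730 <= 2^13 = 8192
So ceil(log2(7730)) = 13

bits = ceil(log2(7730)) = ceil(12.9163) = 13 bits


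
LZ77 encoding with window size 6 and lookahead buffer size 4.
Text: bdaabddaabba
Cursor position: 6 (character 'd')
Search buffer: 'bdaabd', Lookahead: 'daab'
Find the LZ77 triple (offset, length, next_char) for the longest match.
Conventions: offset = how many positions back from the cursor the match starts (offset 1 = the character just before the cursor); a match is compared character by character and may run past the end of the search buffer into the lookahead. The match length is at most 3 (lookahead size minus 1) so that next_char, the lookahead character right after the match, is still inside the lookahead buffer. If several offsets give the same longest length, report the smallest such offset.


Try each offset into the search buffer:
  offset=1 (pos 5, char 'd'): match length 1
  offset=2 (pos 4, char 'b'): match length 0
  offset=3 (pos 3, char 'a'): match length 0
  offset=4 (pos 2, char 'a'): match length 0
  offset=5 (pos 1, char 'd'): match length 3
  offset=6 (pos 0, char 'b'): match length 0
Longest match has length 3 at offset 5.
next_char = character at position 6 + 3 = 9 -> 'b'

Best match: offset=5, length=3 (matching 'daa' starting at position 1)
LZ77 triple: (5, 3, 'b')


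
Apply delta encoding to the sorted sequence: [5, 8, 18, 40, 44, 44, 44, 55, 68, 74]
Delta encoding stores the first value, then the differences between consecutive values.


First value: 5
Deltas:
  8 - 5 = 3
  18 - 8 = 10
  40 - 18 = 22
  44 - 40 = 4
  44 - 44 = 0
  44 - 44 = 0
  55 - 44 = 11
  68 - 55 = 13
  74 - 68 = 6


Delta encoded: [5, 3, 10, 22, 4, 0, 0, 11, 13, 6]


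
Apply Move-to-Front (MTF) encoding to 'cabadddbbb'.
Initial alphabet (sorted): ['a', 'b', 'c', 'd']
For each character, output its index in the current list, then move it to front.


MTF encoding:
'c': index 2 in ['a', 'b', 'c', 'd'] -> ['c', 'a', 'b', 'd']
'a': index 1 in ['c', 'a', 'b', 'd'] -> ['a', 'c', 'b', 'd']
'b': index 2 in ['a', 'c', 'b', 'd'] -> ['b', 'a', 'c', 'd']
'a': index 1 in ['b', 'a', 'c', 'd'] -> ['a', 'b', 'c', 'd']
'd': index 3 in ['a', 'b', 'c', 'd'] -> ['d', 'a', 'b', 'c']
'd': index 0 in ['d', 'a', 'b', 'c'] -> ['d', 'a', 'b', 'c']
'd': index 0 in ['d', 'a', 'b', 'c'] -> ['d', 'a', 'b', 'c']
'b': index 2 in ['d', 'a', 'b', 'c'] -> ['b', 'd', 'a', 'c']
'b': index 0 in ['b', 'd', 'a', 'c'] -> ['b', 'd', 'a', 'c']
'b': index 0 in ['b', 'd', 'a', 'c'] -> ['b', 'd', 'a', 'c']


Output: [2, 1, 2, 1, 3, 0, 0, 2, 0, 0]


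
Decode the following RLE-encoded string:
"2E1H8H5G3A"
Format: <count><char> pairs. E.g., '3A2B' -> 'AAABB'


Expanding each <count><char> pair:
  2E -> 'EE'
  1H -> 'H'
  8H -> 'HHHHHHHH'
  5G -> 'GGGGG'
  3A -> 'AAA'

Decoded = EEHHHHHHHHHGGGGGAAA


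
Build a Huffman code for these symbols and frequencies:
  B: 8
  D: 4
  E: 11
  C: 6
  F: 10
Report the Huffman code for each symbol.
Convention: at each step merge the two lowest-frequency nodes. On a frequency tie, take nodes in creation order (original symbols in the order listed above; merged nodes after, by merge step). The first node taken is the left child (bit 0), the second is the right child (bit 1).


Huffman tree construction:
Step 1: Merge D(4) + C(6) = 10
Step 2: Merge B(8) + F(10) = 18
Step 3: Merge (D+C)(10) + E(11) = 21
Step 4: Merge (B+F)(18) + ((D+C)+E)(21) = 39
Read each symbol's code off the tree from the root (left child = 0, right child = 1).

Codes:
  B: 00 (length 2)
  D: 100 (length 3)
  E: 11 (length 2)
  C: 101 (length 3)
  F: 01 (length 2)
Average code length: 88/39 = 2.2564 bits/symbol


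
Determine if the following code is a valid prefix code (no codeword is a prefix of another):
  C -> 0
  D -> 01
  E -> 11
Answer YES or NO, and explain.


Checking each pair (does one codeword prefix another?):
  C='0' vs D='01': prefix -- VIOLATION

NO -- this is NOT a valid prefix code. C (0) is a prefix of D (01).


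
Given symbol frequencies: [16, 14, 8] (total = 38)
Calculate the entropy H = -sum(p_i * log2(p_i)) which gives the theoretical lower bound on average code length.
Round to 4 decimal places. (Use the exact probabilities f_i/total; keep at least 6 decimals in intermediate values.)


Per-symbol terms -p_i * log2(p_i) with p_i = f_i/38:
  p = 16/38 = 0.421053: log2(p) = -1.247928, -p*log2(p) = 0.525443
  p = 14/38 = 0.368421: log2(p) = -1.440573, -p*log2(p) = 0.530737
  p = 8/38 = 0.210526: log2(p) = -2.247928, -p*log2(p) = 0.473248
H = 0.525443 + 0.530737 + 0.473248 = 1.529428

H = 1.5294 bits/symbol


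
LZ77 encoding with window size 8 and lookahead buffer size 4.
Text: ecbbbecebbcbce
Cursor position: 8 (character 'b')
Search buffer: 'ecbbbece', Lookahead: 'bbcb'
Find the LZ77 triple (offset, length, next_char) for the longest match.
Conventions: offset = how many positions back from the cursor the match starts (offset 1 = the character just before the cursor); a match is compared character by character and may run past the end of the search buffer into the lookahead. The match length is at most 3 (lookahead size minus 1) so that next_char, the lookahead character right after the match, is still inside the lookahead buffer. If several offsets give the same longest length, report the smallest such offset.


Try each offset into the search buffer:
  offset=1 (pos 7, char 'e'): match length 0
  offset=2 (pos 6, char 'c'): match length 0
  offset=3 (pos 5, char 'e'): match length 0
  offset=4 (pos 4, char 'b'): match length 1
  offset=5 (pos 3, char 'b'): match length 2
  offset=6 (pos 2, char 'b'): match length 2
  offset=7 (pos 1, char 'c'): match length 0
  offset=8 (pos 0, char 'e'): match length 0
Longest match has length 2, found at offsets 5, 6; take the smallest, offset 5.
next_char = character at position 8 + 2 = 10 -> 'c'

Best match: offset=5, length=2 (matching 'bb' starting at position 3)
LZ77 triple: (5, 2, 'c')


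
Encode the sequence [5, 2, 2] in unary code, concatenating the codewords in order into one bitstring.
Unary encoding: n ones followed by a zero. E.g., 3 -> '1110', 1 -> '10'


Encode each number as n ones followed by a terminating 0:
  5 -> 111110 (6 bits)
  2 -> 110 (3 bits)
  2 -> 110 (3 bits)
Total length = 6 + 3 + 3 = 12 bits.

Unary([5, 2, 2]) = 111110110110 (12 bits)


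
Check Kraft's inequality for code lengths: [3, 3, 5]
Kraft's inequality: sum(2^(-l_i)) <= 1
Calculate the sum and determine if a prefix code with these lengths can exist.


Sum = 2^(-3) + 2^(-3) + 2^(-5)
    = 0.125 + 0.125 + 0.03125
    = 9/32 = 0.28125
Since 0.28125 <= 1, Kraft's inequality IS satisfied.
A prefix code with these lengths CAN exist.

Kraft sum = 0.28125. Satisfied.


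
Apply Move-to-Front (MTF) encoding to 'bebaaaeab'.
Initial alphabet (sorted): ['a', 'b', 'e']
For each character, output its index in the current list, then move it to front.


MTF encoding:
'b': index 1 in ['a', 'b', 'e'] -> ['b', 'a', 'e']
'e': index 2 in ['b', 'a', 'e'] -> ['e', 'b', 'a']
'b': index 1 in ['e', 'b', 'a'] -> ['b', 'e', 'a']
'a': index 2 in ['b', 'e', 'a'] -> ['a', 'b', 'e']
'a': index 0 in ['a', 'b', 'e'] -> ['a', 'b', 'e']
'a': index 0 in ['a', 'b', 'e'] -> ['a', 'b', 'e']
'e': index 2 in ['a', 'b', 'e'] -> ['e', 'a', 'b']
'a': index 1 in ['e', 'a', 'b'] -> ['a', 'e', 'b']
'b': index 2 in ['a', 'e', 'b'] -> ['b', 'a', 'e']


Output: [1, 2, 1, 2, 0, 0, 2, 1, 2]


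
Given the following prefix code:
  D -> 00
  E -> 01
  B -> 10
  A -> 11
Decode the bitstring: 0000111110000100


Decoding step by step:
Bits 00 -> D
Bits 00 -> D
Bits 11 -> A
Bits 11 -> A
Bits 10 -> B
Bits 00 -> D
Bits 01 -> E
Bits 00 -> D


Decoded message: DDAABDED


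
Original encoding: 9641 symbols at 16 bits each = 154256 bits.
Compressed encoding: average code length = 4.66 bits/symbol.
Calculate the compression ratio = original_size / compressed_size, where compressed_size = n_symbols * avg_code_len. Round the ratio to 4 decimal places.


original_size = n_symbols * orig_bits = 9641 * 16 = 154256 bits
compressed_size = n_symbols * avg_code_len = 9641 * 4.66 = 44927.06 bits
ratio = original_size / compressed_size = 154256 / 44927.06 = 3.4335

Compression ratio = 3.4335


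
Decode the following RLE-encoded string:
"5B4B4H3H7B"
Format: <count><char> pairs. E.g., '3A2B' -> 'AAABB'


Expanding each <count><char> pair:
  5B -> 'BBBBB'
  4B -> 'BBBB'
  4H -> 'HHHH'
  3H -> 'HHH'
  7B -> 'BBBBBBB'

Decoded = BBBBBBBBBHHHHHHHBBBBBBB


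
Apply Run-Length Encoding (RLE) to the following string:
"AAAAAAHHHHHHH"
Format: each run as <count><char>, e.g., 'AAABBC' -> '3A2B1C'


Scanning runs left to right:
  i=0: run of 'A' x 6 -> '6A'
  i=6: run of 'H' x 7 -> '7H'

RLE = 6A7H


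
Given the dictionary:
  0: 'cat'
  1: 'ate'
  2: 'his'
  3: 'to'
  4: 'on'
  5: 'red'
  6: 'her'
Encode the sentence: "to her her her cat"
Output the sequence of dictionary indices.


Look up each word in the dictionary:
  'to' -> 3
  'her' -> 6
  'her' -> 6
  'her' -> 6
  'cat' -> 0

Encoded: [3, 6, 6, 6, 0]


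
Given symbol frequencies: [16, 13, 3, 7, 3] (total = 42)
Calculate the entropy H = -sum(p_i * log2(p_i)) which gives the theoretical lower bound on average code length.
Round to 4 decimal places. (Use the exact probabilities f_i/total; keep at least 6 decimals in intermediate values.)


Per-symbol terms -p_i * log2(p_i) with p_i = f_i/42:
  p = 16/42 = 0.380952: log2(p) = -1.392317, -p*log2(p) = 0.530407
  p = 13/42 = 0.309524: log2(p) = -1.691878, -p*log2(p) = 0.523676
  p = 3/42 = 0.071429: log2(p) = -3.807355, -p*log2(p) = 0.271954
  p = 7/42 = 0.166667: log2(p) = -2.584963, -p*log2(p) = 0.430827
  p = 3/42 = 0.071429: log2(p) = -3.807355, -p*log2(p) = 0.271954
H = 0.530407 + 0.523676 + 0.271954 + 0.430827 + 0.271954 = 2.028818

H = 2.0288 bits/symbol


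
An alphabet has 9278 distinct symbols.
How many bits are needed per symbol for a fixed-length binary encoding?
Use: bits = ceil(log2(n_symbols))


log2(9278) = 13.1796
Bracket: 2^13 = 8192 < 9278 <= 2^14 = 16384
So ceil(log2(9278)) = 14

bits = ceil(log2(9278)) = ceil(13.1796) = 14 bits


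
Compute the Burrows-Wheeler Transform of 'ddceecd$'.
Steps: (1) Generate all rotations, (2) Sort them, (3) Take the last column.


Rotations (sorted):
  0: $ddceecd -> last char: d
  1: cd$ddcee -> last char: e
  2: ceecd$dd -> last char: d
  3: d$ddceec -> last char: c
  4: dceecd$d -> last char: d
  5: ddceecd$ -> last char: $
  6: ecd$ddce -> last char: e
  7: eecd$ddc -> last char: c


BWT = dedcd$ec


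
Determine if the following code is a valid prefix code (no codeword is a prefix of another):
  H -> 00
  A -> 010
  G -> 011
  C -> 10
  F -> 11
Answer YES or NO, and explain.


Checking each pair (does one codeword prefix another?):
  H='00' vs A='010': no prefix
  H='00' vs G='011': no prefix
  H='00' vs C='10': no prefix
  H='00' vs F='11': no prefix
  A='010' vs H='00': no prefix
  A='010' vs G='011': no prefix
  A='010' vs C='10': no prefix
  A='010' vs F='11': no prefix
  G='011' vs H='00': no prefix
  G='011' vs A='010': no prefix
  G='011' vs C='10': no prefix
  G='011' vs F='11': no prefix
  C='10' vs H='00': no prefix
  C='10' vs A='010': no prefix
  C='10' vs G='011': no prefix
  C='10' vs F='11': no prefix
  F='11' vs H='00': no prefix
  F='11' vs A='010': no prefix
  F='11' vs G='011': no prefix
  F='11' vs C='10': no prefix
No violation found over all pairs.

YES -- this is a valid prefix code. No codeword is a prefix of any other codeword.


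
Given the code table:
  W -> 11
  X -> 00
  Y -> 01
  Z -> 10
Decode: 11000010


Decoding:
11 -> W
00 -> X
00 -> X
10 -> Z


Result: WXXZ


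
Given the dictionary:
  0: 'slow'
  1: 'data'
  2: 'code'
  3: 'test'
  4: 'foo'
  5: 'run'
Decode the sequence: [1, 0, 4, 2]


Look up each index in the dictionary:
  1 -> 'data'
  0 -> 'slow'
  4 -> 'foo'
  2 -> 'code'

Decoded: "data slow foo code"


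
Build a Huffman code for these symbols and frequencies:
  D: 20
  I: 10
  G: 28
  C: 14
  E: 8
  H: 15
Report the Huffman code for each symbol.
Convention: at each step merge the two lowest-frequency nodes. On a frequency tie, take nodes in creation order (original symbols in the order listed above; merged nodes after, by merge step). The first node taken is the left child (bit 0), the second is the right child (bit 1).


Huffman tree construction:
Step 1: Merge E(8) + I(10) = 18
Step 2: Merge C(14) + H(15) = 29
Step 3: Merge (E+I)(18) + D(20) = 38
Step 4: Merge G(28) + (C+H)(29) = 57
Step 5: Merge ((E+I)+D)(38) + (G+(C+H))(57) = 95
Read each symbol's code off the tree from the root (left child = 0, right child = 1).

Codes:
  D: 01 (length 2)
  I: 001 (length 3)
  G: 10 (length 2)
  C: 110 (length 3)
  E: 000 (length 3)
  H: 111 (length 3)
Average code length: 237/95 = 2.4947 bits/symbol


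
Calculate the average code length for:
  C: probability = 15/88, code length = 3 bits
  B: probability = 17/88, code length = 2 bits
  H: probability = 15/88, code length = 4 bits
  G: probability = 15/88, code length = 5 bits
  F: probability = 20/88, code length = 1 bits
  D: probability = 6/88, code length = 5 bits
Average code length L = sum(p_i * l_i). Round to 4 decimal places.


Weighted contributions p_i * l_i:
  C: (15/88) * 3 = 45/88
  B: (17/88) * 2 = 34/88
  H: (15/88) * 4 = 60/88
  G: (15/88) * 5 = 75/88
  F: (20/88) * 1 = 20/88
  D: (6/88) * 5 = 30/88
Sum = (45 + 34 + 60 + 75 + 20 + 30)/88 = 264/88

L = 264/88 = 3.0000 bits/symbol


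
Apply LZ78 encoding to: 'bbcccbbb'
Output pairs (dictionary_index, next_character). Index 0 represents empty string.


LZ78 encoding steps:
Dictionary: {0: ''}
Step 1: w='' (idx 0), next='b' -> output (0, 'b'), add 'b' as idx 1
Step 2: w='b' (idx 1), next='c' -> output (1, 'c'), add 'bc' as idx 2
Step 3: w='' (idx 0), next='c' -> output (0, 'c'), add 'c' as idx 3
Step 4: w='c' (idx 3), next='b' -> output (3, 'b'), add 'cb' as idx 4
Step 5: w='b' (idx 1), next='b' -> output (1, 'b'), add 'bb' as idx 5


Encoded: [(0, 'b'), (1, 'c'), (0, 'c'), (3, 'b'), (1, 'b')]


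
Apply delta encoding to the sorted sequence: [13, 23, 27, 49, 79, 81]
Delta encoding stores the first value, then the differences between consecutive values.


First value: 13
Deltas:
  23 - 13 = 10
  27 - 23 = 4
  49 - 27 = 22
  79 - 49 = 30
  81 - 79 = 2


Delta encoded: [13, 10, 4, 22, 30, 2]


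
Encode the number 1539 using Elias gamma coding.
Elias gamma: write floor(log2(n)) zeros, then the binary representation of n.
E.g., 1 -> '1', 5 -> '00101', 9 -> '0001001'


num_bits = floor(log2(1539)) + 1 = 11
leading_zeros = num_bits - 1 = 10
binary(1539) = 11000000011

Elias gamma(1539) = '0000000000' + '11000000011' = 000000000011000000011 (21 bits)


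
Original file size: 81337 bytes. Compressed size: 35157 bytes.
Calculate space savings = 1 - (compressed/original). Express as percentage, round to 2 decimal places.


ratio = compressed/original = 35157/81337 = 0.432239
savings = 1 - ratio = 1 - 0.432239 = 0.567761
as a percentage: 0.567761 * 100 = 56.78%

Space savings = 1 - 35157/81337 = 56.78%


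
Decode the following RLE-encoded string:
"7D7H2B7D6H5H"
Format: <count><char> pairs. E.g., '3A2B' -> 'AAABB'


Expanding each <count><char> pair:
  7D -> 'DDDDDDD'
  7H -> 'HHHHHHH'
  2B -> 'BB'
  7D -> 'DDDDDDD'
  6H -> 'HHHHHH'
  5H -> 'HHHHH'

Decoded = DDDDDDDHHHHHHHBBDDDDDDDHHHHHHHHHHH


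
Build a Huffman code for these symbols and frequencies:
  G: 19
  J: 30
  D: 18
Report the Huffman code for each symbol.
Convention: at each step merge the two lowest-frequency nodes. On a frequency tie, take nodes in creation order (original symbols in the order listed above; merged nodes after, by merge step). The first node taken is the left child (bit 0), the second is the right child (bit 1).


Huffman tree construction:
Step 1: Merge D(18) + G(19) = 37
Step 2: Merge J(30) + (D+G)(37) = 67
Read each symbol's code off the tree from the root (left child = 0, right child = 1).

Codes:
  G: 11 (length 2)
  J: 0 (length 1)
  D: 10 (length 2)
Average code length: 104/67 = 1.5522 bits/symbol


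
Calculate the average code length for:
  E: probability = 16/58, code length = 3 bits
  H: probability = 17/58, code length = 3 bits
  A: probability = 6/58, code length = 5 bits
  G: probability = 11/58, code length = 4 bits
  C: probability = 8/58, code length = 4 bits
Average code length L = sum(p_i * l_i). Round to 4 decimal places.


Weighted contributions p_i * l_i:
  E: (16/58) * 3 = 48/58
  H: (17/58) * 3 = 51/58
  A: (6/58) * 5 = 30/58
  G: (11/58) * 4 = 44/58
  C: (8/58) * 4 = 32/58
Sum = (48 + 51 + 30 + 44 + 32)/58 = 205/58

L = 205/58 = 3.5345 bits/symbol


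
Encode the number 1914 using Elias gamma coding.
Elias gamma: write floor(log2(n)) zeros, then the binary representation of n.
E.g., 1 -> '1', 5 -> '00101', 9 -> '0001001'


num_bits = floor(log2(1914)) + 1 = 11
leading_zeros = num_bits - 1 = 10
binary(1914) = 11101111010

Elias gamma(1914) = '0000000000' + '11101111010' = 000000000011101111010 (21 bits)


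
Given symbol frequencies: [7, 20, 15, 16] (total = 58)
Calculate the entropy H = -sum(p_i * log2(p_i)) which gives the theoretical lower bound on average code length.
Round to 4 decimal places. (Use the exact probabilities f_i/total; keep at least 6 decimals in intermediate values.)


Per-symbol terms -p_i * log2(p_i) with p_i = f_i/58:
  p = 7/58 = 0.120690: log2(p) = -3.050626, -p*log2(p) = 0.368179
  p = 20/58 = 0.344828: log2(p) = -1.536053, -p*log2(p) = 0.529673
  p = 15/58 = 0.258621: log2(p) = -1.951090, -p*log2(p) = 0.504592
  p = 16/58 = 0.275862: log2(p) = -1.857981, -p*log2(p) = 0.512546
H = 0.368179 + 0.529673 + 0.504592 + 0.512546 = 1.914990

H = 1.915 bits/symbol


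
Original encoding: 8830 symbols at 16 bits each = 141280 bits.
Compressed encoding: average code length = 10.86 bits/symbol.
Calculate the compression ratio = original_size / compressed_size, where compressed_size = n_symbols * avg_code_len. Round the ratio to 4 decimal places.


original_size = n_symbols * orig_bits = 8830 * 16 = 141280 bits
compressed_size = n_symbols * avg_code_len = 8830 * 10.86 = 95893.8 bits
ratio = original_size / compressed_size = 141280 / 95893.8 = 1.4733

Compression ratio = 1.4733


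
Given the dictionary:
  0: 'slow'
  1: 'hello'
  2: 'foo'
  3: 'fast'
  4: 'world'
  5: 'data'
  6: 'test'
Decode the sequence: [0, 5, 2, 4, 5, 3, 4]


Look up each index in the dictionary:
  0 -> 'slow'
  5 -> 'data'
  2 -> 'foo'
  4 -> 'world'
  5 -> 'data'
  3 -> 'fast'
  4 -> 'world'

Decoded: "slow data foo world data fast world"


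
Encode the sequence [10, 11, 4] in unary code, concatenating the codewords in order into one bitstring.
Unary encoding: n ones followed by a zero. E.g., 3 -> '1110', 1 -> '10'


Encode each number as n ones followed by a terminating 0:
  10 -> 11111111110 (11 bits)
  11 -> 111111111110 (12 bits)
  4 -> 11110 (5 bits)
Total length = 11 + 12 + 5 = 28 bits.

Unary([10, 11, 4]) = 1111111111011111111111011110 (28 bits)


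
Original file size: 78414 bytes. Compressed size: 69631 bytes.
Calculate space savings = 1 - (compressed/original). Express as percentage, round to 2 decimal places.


ratio = compressed/original = 69631/78414 = 0.887992
savings = 1 - ratio = 1 - 0.887992 = 0.112008
as a percentage: 0.112008 * 100 = 11.2%

Space savings = 1 - 69631/78414 = 11.2%


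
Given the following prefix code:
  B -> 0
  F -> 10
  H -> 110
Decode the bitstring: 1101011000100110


Decoding step by step:
Bits 110 -> H
Bits 10 -> F
Bits 110 -> H
Bits 0 -> B
Bits 0 -> B
Bits 10 -> F
Bits 0 -> B
Bits 110 -> H


Decoded message: HFHBBFBH


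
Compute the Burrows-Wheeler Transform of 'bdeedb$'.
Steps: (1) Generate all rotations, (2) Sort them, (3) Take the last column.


Rotations (sorted):
  0: $bdeedb -> last char: b
  1: b$bdeed -> last char: d
  2: bdeedb$ -> last char: $
  3: db$bdee -> last char: e
  4: deedb$b -> last char: b
  5: edb$bde -> last char: e
  6: eedb$bd -> last char: d


BWT = bd$ebed


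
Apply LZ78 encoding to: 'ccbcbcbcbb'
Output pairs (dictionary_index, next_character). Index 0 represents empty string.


LZ78 encoding steps:
Dictionary: {0: ''}
Step 1: w='' (idx 0), next='c' -> output (0, 'c'), add 'c' as idx 1
Step 2: w='c' (idx 1), next='b' -> output (1, 'b'), add 'cb' as idx 2
Step 3: w='cb' (idx 2), next='c' -> output (2, 'c'), add 'cbc' as idx 3
Step 4: w='' (idx 0), next='b' -> output (0, 'b'), add 'b' as idx 4
Step 5: w='cb' (idx 2), next='b' -> output (2, 'b'), add 'cbb' as idx 5


Encoded: [(0, 'c'), (1, 'b'), (2, 'c'), (0, 'b'), (2, 'b')]


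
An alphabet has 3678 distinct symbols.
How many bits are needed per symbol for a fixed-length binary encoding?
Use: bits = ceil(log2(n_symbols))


log2(3678) = 11.8447
Bracket: 2^11 = 2048 < 3678 <= 2^12 = 4096
So ceil(log2(3678)) = 12

bits = ceil(log2(3678)) = ceil(11.8447) = 12 bits


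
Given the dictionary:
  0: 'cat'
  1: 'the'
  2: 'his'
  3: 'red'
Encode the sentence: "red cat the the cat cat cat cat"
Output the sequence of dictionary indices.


Look up each word in the dictionary:
  'red' -> 3
  'cat' -> 0
  'the' -> 1
  'the' -> 1
  'cat' -> 0
  'cat' -> 0
  'cat' -> 0
  'cat' -> 0

Encoded: [3, 0, 1, 1, 0, 0, 0, 0]


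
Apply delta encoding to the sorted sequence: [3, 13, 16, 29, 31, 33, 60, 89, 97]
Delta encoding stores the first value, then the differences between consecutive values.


First value: 3
Deltas:
  13 - 3 = 10
  16 - 13 = 3
  29 - 16 = 13
  31 - 29 = 2
  33 - 31 = 2
  60 - 33 = 27
  89 - 60 = 29
  97 - 89 = 8


Delta encoded: [3, 10, 3, 13, 2, 2, 27, 29, 8]


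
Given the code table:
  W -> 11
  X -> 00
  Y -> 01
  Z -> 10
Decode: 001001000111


Decoding:
00 -> X
10 -> Z
01 -> Y
00 -> X
01 -> Y
11 -> W


Result: XZYXYW


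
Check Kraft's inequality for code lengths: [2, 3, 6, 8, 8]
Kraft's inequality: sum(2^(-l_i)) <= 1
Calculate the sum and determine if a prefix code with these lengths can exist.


Sum = 2^(-2) + 2^(-3) + 2^(-6) + 2^(-8) + 2^(-8)
    = 0.25 + 0.125 + 0.015625 + 0.00390625 + 0.00390625
    = 102/256 = 0.3984375
Since 0.3984375 <= 1, Kraft's inequality IS satisfied.
A prefix code with these lengths CAN exist.

Kraft sum = 0.3984375. Satisfied.


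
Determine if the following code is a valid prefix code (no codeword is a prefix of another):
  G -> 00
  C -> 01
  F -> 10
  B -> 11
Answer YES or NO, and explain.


Checking each pair (does one codeword prefix another?):
  G='00' vs C='01': no prefix
  G='00' vs F='10': no prefix
  G='00' vs B='11': no prefix
  C='01' vs G='00': no prefix
  C='01' vs F='10': no prefix
  C='01' vs B='11': no prefix
  F='10' vs G='00': no prefix
  F='10' vs C='01': no prefix
  F='10' vs B='11': no prefix
  B='11' vs G='00': no prefix
  B='11' vs C='01': no prefix
  B='11' vs F='10': no prefix
No violation found over all pairs.

YES -- this is a valid prefix code. No codeword is a prefix of any other codeword.


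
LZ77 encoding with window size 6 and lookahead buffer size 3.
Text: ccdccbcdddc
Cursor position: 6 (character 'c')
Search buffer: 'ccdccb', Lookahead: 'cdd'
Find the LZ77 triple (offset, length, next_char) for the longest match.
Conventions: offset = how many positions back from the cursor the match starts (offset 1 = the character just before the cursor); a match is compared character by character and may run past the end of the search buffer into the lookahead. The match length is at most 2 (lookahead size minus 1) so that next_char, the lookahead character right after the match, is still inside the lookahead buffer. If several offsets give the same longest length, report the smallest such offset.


Try each offset into the search buffer:
  offset=1 (pos 5, char 'b'): match length 0
  offset=2 (pos 4, char 'c'): match length 1
  offset=3 (pos 3, char 'c'): match length 1
  offset=4 (pos 2, char 'd'): match length 0
  offset=5 (pos 1, char 'c'): match length 2
  offset=6 (pos 0, char 'c'): match length 1
Longest match has length 2 at offset 5.
next_char = character at position 6 + 2 = 8 -> 'd'

Best match: offset=5, length=2 (matching 'cd' starting at position 1)
LZ77 triple: (5, 2, 'd')


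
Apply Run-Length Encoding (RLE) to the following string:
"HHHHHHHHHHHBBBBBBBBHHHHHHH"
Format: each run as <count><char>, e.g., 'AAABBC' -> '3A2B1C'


Scanning runs left to right:
  i=0: run of 'H' x 11 -> '11H'
  i=11: run of 'B' x 8 -> '8B'
  i=19: run of 'H' x 7 -> '7H'

RLE = 11H8B7H


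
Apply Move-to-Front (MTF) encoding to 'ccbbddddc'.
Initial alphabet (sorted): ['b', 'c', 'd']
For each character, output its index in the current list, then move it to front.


MTF encoding:
'c': index 1 in ['b', 'c', 'd'] -> ['c', 'b', 'd']
'c': index 0 in ['c', 'b', 'd'] -> ['c', 'b', 'd']
'b': index 1 in ['c', 'b', 'd'] -> ['b', 'c', 'd']
'b': index 0 in ['b', 'c', 'd'] -> ['b', 'c', 'd']
'd': index 2 in ['b', 'c', 'd'] -> ['d', 'b', 'c']
'd': index 0 in ['d', 'b', 'c'] -> ['d', 'b', 'c']
'd': index 0 in ['d', 'b', 'c'] -> ['d', 'b', 'c']
'd': index 0 in ['d', 'b', 'c'] -> ['d', 'b', 'c']
'c': index 2 in ['d', 'b', 'c'] -> ['c', 'd', 'b']


Output: [1, 0, 1, 0, 2, 0, 0, 0, 2]


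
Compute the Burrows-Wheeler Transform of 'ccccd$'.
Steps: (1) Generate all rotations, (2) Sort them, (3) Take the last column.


Rotations (sorted):
  0: $ccccd -> last char: d
  1: ccccd$ -> last char: $
  2: cccd$c -> last char: c
  3: ccd$cc -> last char: c
  4: cd$ccc -> last char: c
  5: d$cccc -> last char: c


BWT = d$cccc


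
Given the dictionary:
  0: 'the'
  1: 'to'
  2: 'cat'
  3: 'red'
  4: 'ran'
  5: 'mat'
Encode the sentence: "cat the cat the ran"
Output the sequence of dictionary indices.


Look up each word in the dictionary:
  'cat' -> 2
  'the' -> 0
  'cat' -> 2
  'the' -> 0
  'ran' -> 4

Encoded: [2, 0, 2, 0, 4]


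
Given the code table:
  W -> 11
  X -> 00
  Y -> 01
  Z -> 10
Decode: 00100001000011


Decoding:
00 -> X
10 -> Z
00 -> X
01 -> Y
00 -> X
00 -> X
11 -> W


Result: XZXYXXW


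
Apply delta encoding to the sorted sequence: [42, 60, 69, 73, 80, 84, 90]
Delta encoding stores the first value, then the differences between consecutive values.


First value: 42
Deltas:
  60 - 42 = 18
  69 - 60 = 9
  73 - 69 = 4
  80 - 73 = 7
  84 - 80 = 4
  90 - 84 = 6


Delta encoded: [42, 18, 9, 4, 7, 4, 6]


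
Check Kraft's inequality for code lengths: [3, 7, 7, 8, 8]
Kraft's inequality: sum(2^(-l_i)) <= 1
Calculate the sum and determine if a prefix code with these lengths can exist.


Sum = 2^(-3) + 2^(-7) + 2^(-7) + 2^(-8) + 2^(-8)
    = 0.125 + 0.0078125 + 0.0078125 + 0.00390625 + 0.00390625
    = 38/256 = 0.1484375
Since 0.1484375 <= 1, Kraft's inequality IS satisfied.
A prefix code with these lengths CAN exist.

Kraft sum = 0.1484375. Satisfied.


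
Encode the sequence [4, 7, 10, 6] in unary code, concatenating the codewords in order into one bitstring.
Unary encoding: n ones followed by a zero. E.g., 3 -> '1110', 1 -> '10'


Encode each number as n ones followed by a terminating 0:
  4 -> 11110 (5 bits)
  7 -> 11111110 (8 bits)
  10 -> 11111111110 (11 bits)
  6 -> 1111110 (7 bits)
Total length = 5 + 8 + 11 + 7 = 31 bits.

Unary([4, 7, 10, 6]) = 1111011111110111111111101111110 (31 bits)
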